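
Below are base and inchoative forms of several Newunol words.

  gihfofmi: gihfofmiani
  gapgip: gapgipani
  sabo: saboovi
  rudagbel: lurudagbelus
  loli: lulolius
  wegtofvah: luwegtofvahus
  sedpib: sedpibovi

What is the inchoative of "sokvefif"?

gihfofmi and loli both end in -i yet inflect differently (gihfofmiani, lulolius), so the final letter is not what conditions the rule; the first letter is.
"sokvefif" begins with s-. The stems beginning with s- (sabo → saboovi, sedpib → sedpibovi) add -ovi.
So sokvefif → sokvefifovi.

sokvefifovi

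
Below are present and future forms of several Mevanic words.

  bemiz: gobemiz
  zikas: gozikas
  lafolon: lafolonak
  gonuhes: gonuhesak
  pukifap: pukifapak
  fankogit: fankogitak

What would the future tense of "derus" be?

"derus" has 2 vowels. The stems with 2 vowels (bemiz → gobemiz, zikas → gozikas) add the prefix go-.
The other pattern: stems with 3 vowels add -ak.
So derus → goderus.

goderus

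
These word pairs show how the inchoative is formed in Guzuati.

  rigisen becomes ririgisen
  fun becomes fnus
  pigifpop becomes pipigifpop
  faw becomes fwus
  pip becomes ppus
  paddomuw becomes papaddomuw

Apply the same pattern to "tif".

faw and paddomuw both end in -w yet inflect differently (fwus, papaddomuw), so the final letter is not what conditions the rule; the number of vowels is.
"tif" has 1 vowel. The stems with 1 vowel (fun → fnus, pip → ppus, faw → fwus) delete the last vowel and add -us.
The other pattern: stems with 3 vowels repeat the first consonant+vowel as a prefix.
So tif → tfus.

tfus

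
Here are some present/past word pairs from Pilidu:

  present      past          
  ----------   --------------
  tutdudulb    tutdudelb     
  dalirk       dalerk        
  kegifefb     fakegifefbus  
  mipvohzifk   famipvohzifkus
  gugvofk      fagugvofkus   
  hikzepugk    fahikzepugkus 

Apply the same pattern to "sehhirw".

tutdudulb and kegifefb both end in -b yet inflect differently (tutdudelb, fakegifefbus), so the final letter is not what conditions the rule; the second-to-last letter is.
"sehhirw" has second-to-last letter 'r'. The one such stem in the data (dalirk → dalerk) changes the last vowel to 'e' (as does tutdudulb), so the same rule applies.
The other pattern: stems whose second-to-last letter is 'f' or 'g' add fa- … -us around the stem.
So sehhirw → sehherw.

sehherw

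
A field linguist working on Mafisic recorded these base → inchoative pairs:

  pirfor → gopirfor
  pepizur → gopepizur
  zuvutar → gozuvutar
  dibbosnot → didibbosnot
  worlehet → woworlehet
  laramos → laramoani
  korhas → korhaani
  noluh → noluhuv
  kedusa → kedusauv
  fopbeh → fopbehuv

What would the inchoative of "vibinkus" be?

pirfor and dibbosnot both have last vowel 'o' yet inflect differently (gopirfor, didibbosnot), so the last vowel is not what conditions the rule; the final letter is.
"vibinkus" ends in -s. The stems ending in -s (laramos → laramoani, korhas → korhaani) drop the final letter and add -ani.
So vibinkus → vibinkuani.

vibinkuani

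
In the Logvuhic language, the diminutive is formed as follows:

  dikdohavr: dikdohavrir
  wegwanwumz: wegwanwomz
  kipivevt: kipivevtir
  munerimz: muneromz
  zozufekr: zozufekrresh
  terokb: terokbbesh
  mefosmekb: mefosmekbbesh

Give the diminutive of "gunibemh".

gunibomh

dikdohavr and zozufekr both end in -r yet inflect differently (dikdohavrir, zozufekrresh), so the final letter is not what conditions the rule; the second-to-last letter is.
"gunibemh" has second-to-last letter 'm'. The stems whose second-to-last letter is 'm' (wegwanwumz → wegwanwomz, munerimz → muneromz) change the last vowel to 'o'.
The other patterns: stems whose second-to-last letter is 'v' add -ir; stems whose second-to-last letter is 'k' double the final consonant and add -esh.
So gunibemh → gunibomh.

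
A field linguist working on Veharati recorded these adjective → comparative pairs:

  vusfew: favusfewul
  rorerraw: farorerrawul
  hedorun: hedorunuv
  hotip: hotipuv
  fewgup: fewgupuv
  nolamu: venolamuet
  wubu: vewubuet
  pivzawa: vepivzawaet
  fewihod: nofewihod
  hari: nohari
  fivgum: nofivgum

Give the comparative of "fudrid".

nofudrid

"fudrid" ends in -d. The one such stem in the data (fewihod → nofewihod) adds the prefix no-, so the same rule applies.
So fudrid → nofudrid.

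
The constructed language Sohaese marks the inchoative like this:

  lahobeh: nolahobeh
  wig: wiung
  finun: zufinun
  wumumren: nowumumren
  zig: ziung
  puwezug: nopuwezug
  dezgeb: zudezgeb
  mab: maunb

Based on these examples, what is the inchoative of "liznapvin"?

"liznapvin" has 3 vowels. The stems with 3 vowels (wumumren → nowumumren, puwezug → nopuwezug, lahobeh → nolahobeh) add the prefix no-.
The other patterns: stems with 1 vowel insert -un- after the first vowel; stems with 2 vowels add the prefix zu-.
So liznapvin → noliznapvin.

noliznapvin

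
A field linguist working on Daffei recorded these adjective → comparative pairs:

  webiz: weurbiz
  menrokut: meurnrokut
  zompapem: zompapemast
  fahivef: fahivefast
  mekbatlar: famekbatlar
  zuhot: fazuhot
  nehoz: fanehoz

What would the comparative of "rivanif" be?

riurvanif

"rivanif" has last vowel 'i'. The one such stem in the data (webiz → weurbiz) inserts -ur- after the first vowel (as does menrokut), so the same rule applies.
The other patterns: stems whose last vowel is 'e' add -ast; stems whose last vowel is 'a' or 'o' add the prefix fa-.
So rivanif → riurvanif.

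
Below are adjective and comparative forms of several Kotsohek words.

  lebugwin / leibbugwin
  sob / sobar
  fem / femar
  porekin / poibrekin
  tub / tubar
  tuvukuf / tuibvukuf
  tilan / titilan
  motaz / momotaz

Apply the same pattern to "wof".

wofar

"wof" has 1 vowel. The stems with 1 vowel (sob → sobar, fem → femar, tub → tubar) add -ar.
So wof → wofar.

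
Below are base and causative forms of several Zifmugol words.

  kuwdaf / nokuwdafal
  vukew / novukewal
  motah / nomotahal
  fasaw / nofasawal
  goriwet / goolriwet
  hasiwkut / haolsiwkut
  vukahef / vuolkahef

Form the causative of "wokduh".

nowokduhal

kuwdaf and vukahef both end in -f yet inflect differently (nokuwdafal, vuolkahef), so the final letter is not what conditions the rule; the number of vowels is.
"wokduh" has 2 vowels. The stems with 2 vowels (kuwdaf → nokuwdafal, vukew → novukewal, motah → nomotahal) add no- … -al around the stem.
So wokduh → nowokduhal.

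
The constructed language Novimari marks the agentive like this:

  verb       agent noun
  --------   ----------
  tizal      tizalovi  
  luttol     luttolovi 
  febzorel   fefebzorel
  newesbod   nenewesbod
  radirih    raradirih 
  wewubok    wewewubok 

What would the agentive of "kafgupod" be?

kakafgupod

febzorel and tizal both end in -l yet inflect differently (fefebzorel, tizalovi), so the final letter is not what conditions the rule; the number of vowels is.
"kafgupod" has 3 vowels. The stems with 3 vowels (radirih → raradirih, febzorel → fefebzorel, newesbod → nenewesbod) repeat the first consonant+vowel as a prefix.
The other pattern: stems with 2 vowels add -ovi.
So kafgupod → kakafgupod.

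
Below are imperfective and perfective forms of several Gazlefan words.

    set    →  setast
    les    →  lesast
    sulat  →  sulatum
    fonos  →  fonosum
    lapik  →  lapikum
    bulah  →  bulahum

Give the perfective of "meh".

"meh" has 1 vowel. The stems with 1 vowel (set → setast, les → lesast) add -ast.
So meh → mehast.

mehast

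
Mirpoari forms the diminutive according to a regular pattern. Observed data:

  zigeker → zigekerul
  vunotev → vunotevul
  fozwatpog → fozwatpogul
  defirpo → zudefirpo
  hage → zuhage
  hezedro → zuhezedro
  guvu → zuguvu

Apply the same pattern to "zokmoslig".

zokmosligul

fozwatpog and defirpo both have last vowel 'o' yet inflect differently (fozwatpogul, zudefirpo), so the last vowel is not what conditions the rule; whether the stem ends in a vowel or a consonant is.
"zokmoslig" ends in a consonant. The stems ending in a consonant (zigeker → zigekerul, vunotev → vunotevul, fozwatpog → fozwatpogul) add -ul.
The other pattern: stems ending in a vowel add the prefix zu-.
So zokmoslig → zokmosligul.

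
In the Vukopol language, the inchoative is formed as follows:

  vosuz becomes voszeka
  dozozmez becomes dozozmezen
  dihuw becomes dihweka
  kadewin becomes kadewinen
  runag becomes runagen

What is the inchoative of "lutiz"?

vosuz and dozozmez both end in -z yet inflect differently (voszeka, dozozmezen), so the final letter is not what conditions the rule; the last vowel is.
"lutiz" has last vowel 'i'. The one such stem in the data (kadewin → kadewinen) adds -en, so the same rule applies.
The other pattern: stems whose last vowel is 'u' delete the last vowel and add -eka.
So lutiz → lutizen.

lutizen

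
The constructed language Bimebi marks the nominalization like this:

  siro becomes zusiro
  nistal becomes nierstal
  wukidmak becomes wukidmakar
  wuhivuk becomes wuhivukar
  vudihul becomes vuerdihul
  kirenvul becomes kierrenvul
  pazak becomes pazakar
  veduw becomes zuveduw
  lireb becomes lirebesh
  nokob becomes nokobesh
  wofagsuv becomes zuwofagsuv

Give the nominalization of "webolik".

webolikar

pazak and nistal both have last vowel 'a' yet inflect differently (pazakar, nierstal), so the last vowel is not what conditions the rule; the final letter is.
"webolik" ends in -k. The stems ending in -k (wuhivuk → wuhivukar, pazak → pazakar, wukidmak → wukidmakar) add -ar.
The other patterns: stems ending in -l insert -er- after the first vowel; stems ending in -b add -esh; stems ending in -o, -v or -w add the prefix zu-.
So webolik → webolikar.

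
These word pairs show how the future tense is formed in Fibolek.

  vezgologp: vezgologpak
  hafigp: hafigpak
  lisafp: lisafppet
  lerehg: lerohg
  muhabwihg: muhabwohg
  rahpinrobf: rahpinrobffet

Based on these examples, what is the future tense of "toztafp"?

"toztafp" has second-to-last letter 'f'. The one such stem in the data (lisafp → lisafppet) doubles the final consonant and adds -et (as does rahpinrobf), so the same rule applies.
The other patterns: stems whose second-to-last letter is 'h' change the last vowel to 'o'; stems whose second-to-last letter is 'g' add -ak.
So toztafp → toztafppet.

toztafppet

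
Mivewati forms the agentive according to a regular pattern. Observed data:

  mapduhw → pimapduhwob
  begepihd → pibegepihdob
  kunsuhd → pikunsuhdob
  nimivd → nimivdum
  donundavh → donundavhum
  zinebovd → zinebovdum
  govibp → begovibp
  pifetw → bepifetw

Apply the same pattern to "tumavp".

tumavpum

begepihd and nimivd both end in -d yet inflect differently (pibegepihdob, nimivdum), so the final letter is not what conditions the rule; the second-to-last letter is.
"tumavp" has second-to-last letter 'v'. The stems whose second-to-last letter is 'v' (nimivd → nimivdum, donundavh → donundavhum, zinebovd → zinebovdum) add -um.
The other patterns: stems whose second-to-last letter is 'h' add pi- … -ob around the stem; stems whose second-to-last letter is 'b' or 't' add the prefix be-.
So tumavp → tumavpum.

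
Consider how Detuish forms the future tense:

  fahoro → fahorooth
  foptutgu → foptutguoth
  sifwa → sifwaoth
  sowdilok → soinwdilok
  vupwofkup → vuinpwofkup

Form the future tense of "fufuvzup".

fahoro and sowdilok both have last vowel 'o' yet inflect differently (fahorooth, soinwdilok), so the last vowel is not what conditions the rule; whether the stem ends in a vowel or a consonant is.
"fufuvzup" ends in a consonant. The stems ending in a consonant (sowdilok → soinwdilok, vupwofkup → vuinpwofkup) insert -in- after the first vowel.
The other pattern: stems ending in a vowel add -oth.
So fufuvzup → fuinfuvzup.

fuinfuvzup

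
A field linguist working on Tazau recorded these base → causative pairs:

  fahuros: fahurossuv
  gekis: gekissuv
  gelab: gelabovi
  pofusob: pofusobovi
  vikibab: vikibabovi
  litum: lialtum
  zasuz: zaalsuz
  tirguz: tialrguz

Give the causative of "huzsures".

fahuros and pofusob both have last vowel 'o' yet inflect differently (fahurossuv, pofusobovi), so the last vowel is not what conditions the rule; the final letter is.
"huzsures" ends in -s. The stems ending in -s (fahuros → fahurossuv, gekis → gekissuv) double the final consonant and add -uv.
The other patterns: stems ending in -b add -ovi; stems ending in -m or -z insert -al- after the first vowel.
So huzsures → huzsuressuv.

huzsuressuv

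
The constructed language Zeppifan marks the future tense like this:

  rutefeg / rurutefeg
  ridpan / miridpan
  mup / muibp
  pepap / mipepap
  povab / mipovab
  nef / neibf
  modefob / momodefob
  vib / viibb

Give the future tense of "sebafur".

sesebafur

mup and pepap both end in -p yet inflect differently (muibp, mipepap), so the final letter is not what conditions the rule; the number of vowels is.
"sebafur" has 3 vowels. The stems with 3 vowels (rutefeg → rurutefeg, modefob → momodefob) repeat the first consonant+vowel as a prefix.
So sebafur → sesebafur.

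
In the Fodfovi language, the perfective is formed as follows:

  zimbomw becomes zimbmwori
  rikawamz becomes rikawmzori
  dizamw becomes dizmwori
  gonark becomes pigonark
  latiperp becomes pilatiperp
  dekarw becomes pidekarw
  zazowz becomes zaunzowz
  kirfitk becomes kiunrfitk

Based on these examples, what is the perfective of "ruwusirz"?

zimbomw and dekarw both end in -w yet inflect differently (zimbmwori, pidekarw), so the final letter is not what conditions the rule; the second-to-last letter is.
"ruwusirz" has second-to-last letter 'r'. The stems whose second-to-last letter is 'r' (gonark → pigonark, latiperp → pilatiperp, dekarw → pidekarw) add the prefix pi-.
The other patterns: stems whose second-to-last letter is 'm' delete the last vowel and add -ori; stems whose second-to-last letter is 't' or 'w' insert -un- after the first vowel.
So ruwusirz → piruwusirz.

piruwusirz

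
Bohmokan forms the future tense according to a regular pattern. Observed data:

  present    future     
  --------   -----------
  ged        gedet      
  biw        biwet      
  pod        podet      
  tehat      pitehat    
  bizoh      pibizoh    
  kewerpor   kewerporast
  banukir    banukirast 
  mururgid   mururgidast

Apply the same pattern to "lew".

lewet

ged and mururgid both end in -d yet inflect differently (gedet, mururgidast), so the final letter is not what conditions the rule; the number of vowels is.
"lew" has 1 vowel. The stems with 1 vowel (ged → gedet, biw → biwet, pod → podet) add -et.
So lew → lewet.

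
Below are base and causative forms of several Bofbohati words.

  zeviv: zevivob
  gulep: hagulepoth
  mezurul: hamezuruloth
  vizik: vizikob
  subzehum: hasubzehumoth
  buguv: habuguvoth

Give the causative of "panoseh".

hapanosehoth

"panoseh" has last vowel 'e'. The one such stem in the data (gulep → hagulepoth) adds ha- … -oth around the stem, so the same rule applies.
The other pattern: stems whose last vowel is 'i' add -ob.
So panoseh → hapanosehoth.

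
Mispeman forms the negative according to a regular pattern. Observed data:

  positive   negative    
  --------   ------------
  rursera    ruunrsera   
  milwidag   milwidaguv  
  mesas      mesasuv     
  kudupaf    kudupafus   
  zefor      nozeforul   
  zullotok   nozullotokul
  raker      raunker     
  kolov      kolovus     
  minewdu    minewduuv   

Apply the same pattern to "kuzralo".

zefor and raker both end in -r yet inflect differently (nozeforul, raunker), so the final letter is not what conditions the rule; the first letter is.
"kuzralo" begins with k-. The stems beginning with k- (kudupaf → kudupafus, kolov → kolovus) add -us.
So kuzralo → kuzralous.

kuzralous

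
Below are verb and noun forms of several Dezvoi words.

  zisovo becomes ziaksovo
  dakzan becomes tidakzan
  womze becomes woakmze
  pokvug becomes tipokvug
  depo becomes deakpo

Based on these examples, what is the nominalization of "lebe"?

leakbe

depo and dakzan both begin with d- yet inflect differently (deakpo, tidakzan), so the first letter is not what conditions the rule; whether the stem ends in a vowel or a consonant is.
"lebe" ends in a vowel. The stems ending in a vowel (womze → woakmze, zisovo → ziaksovo, depo → deakpo) insert -ak- after the first vowel.
The other pattern: stems ending in a consonant add the prefix ti-.
So lebe → leakbe.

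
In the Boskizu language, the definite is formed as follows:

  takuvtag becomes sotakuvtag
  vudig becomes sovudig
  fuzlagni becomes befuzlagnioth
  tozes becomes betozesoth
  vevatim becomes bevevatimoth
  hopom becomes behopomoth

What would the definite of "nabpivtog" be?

"nabpivtog" ends in -g. The stems ending in -g (takuvtag → sotakuvtag, vudig → sovudig) add the prefix so-.
So nabpivtog → sonabpivtog.

sonabpivtog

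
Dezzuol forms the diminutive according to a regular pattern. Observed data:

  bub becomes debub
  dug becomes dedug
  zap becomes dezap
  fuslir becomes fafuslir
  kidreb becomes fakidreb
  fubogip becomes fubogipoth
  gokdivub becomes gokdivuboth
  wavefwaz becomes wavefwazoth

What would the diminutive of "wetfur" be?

bub and kidreb both end in -b yet inflect differently (debub, fakidreb), so the final letter is not what conditions the rule; the number of vowels is.
"wetfur" has 2 vowels. The stems with 2 vowels (fuslir → fafuslir, kidreb → fakidreb) add the prefix fa-.
The other patterns: stems with 1 vowel add the prefix de-; stems with 3 vowels add -oth.
So wetfur → fawetfur.

fawetfur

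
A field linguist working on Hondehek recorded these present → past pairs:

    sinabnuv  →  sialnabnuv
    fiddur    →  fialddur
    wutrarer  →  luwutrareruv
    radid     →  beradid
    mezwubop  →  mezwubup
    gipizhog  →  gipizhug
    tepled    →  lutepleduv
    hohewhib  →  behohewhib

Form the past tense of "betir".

tepled and radid both end in -d yet inflect differently (lutepleduv, beradid), so the final letter is not what conditions the rule; the last vowel is.
"betir" has last vowel 'i'. The stems whose last vowel is 'i' (hohewhib → behohewhib, radid → beradid) add the prefix be-.
So betir → bebetir.

bebetir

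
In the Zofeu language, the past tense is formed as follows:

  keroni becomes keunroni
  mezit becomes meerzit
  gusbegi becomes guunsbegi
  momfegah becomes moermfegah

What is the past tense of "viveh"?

gusbegi and mezit both have last vowel 'i' yet inflect differently (guunsbegi, meerzit), so the last vowel is not what conditions the rule; whether the stem ends in a vowel or a consonant is.
"viveh" ends in a consonant. The stems ending in a consonant (momfegah → moermfegah, mezit → meerzit) insert -er- after the first vowel.
The other pattern: stems ending in a vowel insert -un- after the first vowel.
So viveh → vierveh.

vierveh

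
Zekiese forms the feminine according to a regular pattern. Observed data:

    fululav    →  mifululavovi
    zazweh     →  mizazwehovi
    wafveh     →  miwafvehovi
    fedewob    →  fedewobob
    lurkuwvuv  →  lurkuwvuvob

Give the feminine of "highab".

"highab" has last vowel 'a'. The one such stem in the data (fululav → mifululavovi) adds mi- … -ovi around the stem, so the same rule applies.
The other pattern: stems whose last vowel is 'o' or 'u' add -ob.
So highab → mihighabovi.

mihighabovi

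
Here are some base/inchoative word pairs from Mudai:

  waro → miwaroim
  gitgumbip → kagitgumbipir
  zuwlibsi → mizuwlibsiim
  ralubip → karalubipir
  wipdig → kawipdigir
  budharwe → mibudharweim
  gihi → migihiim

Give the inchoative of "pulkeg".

kapulkegir

zuwlibsi and ralubip both have last vowel 'i' yet inflect differently (mizuwlibsiim, karalubipir), so the last vowel is not what conditions the rule; whether the stem ends in a vowel or a consonant is.
"pulkeg" ends in a consonant. The stems ending in a consonant (ralubip → karalubipir, wipdig → kawipdigir, gitgumbip → kagitgumbipir) add ka- … -ir around the stem.
So pulkeg → kapulkegir.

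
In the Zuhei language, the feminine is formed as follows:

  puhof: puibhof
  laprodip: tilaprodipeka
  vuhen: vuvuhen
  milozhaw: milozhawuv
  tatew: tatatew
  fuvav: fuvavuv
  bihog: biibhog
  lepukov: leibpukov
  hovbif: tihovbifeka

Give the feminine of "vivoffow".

viibvoffow

"vivoffow" has last vowel 'o'. The stems whose last vowel is 'o' (bihog → biibhog, lepukov → leibpukov, puhof → puibhof) insert -ib- after the first vowel.
So vivoffow → viibvoffow.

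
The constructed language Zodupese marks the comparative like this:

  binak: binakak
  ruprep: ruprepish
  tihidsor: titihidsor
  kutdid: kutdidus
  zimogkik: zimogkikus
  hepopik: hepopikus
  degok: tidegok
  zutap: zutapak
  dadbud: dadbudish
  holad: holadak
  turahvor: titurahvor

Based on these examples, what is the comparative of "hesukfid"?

degok and hepopik both end in -k yet inflect differently (tidegok, hepopikus), so the final letter is not what conditions the rule; the last vowel is.
"hesukfid" has last vowel 'i'. The stems whose last vowel is 'i' (hepopik → hepopikus, kutdid → kutdidus, zimogkik → zimogkikus) add -us.
So hesukfid → hesukfidus.

hesukfidus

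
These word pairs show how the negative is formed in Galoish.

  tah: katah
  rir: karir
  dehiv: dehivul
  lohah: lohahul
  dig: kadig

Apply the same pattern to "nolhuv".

nolhuvul

"nolhuv" has 2 vowels. The stems with 2 vowels (dehiv → dehivul, lohah → lohahul) add -ul.
The other pattern: stems with 1 vowel add the prefix ka-.
So nolhuv → nolhuvul.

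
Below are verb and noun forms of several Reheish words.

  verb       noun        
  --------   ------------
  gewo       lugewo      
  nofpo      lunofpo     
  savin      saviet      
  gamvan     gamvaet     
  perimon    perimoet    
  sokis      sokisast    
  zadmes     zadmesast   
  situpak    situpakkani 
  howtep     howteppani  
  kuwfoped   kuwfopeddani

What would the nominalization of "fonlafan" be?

gewo and perimon both have last vowel 'o' yet inflect differently (lugewo, perimoet), so the last vowel is not what conditions the rule; the final letter is.
"fonlafan" ends in -n. The stems ending in -n (savin → saviet, gamvan → gamvaet, perimon → perimoet) drop the final letter and add -et.
So fonlafan → fonlafaet.

fonlafaet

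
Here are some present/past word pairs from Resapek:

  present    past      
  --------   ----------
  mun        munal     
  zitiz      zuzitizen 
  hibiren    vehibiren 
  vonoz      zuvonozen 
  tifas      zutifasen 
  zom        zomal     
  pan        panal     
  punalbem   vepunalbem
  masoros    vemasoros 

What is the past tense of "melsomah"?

tifas and masoros both end in -s yet inflect differently (zutifasen, vemasoros), so the final letter is not what conditions the rule; the number of vowels is.
"melsomah" has 3 vowels. The stems with 3 vowels (masoros → vemasoros, hibiren → vehibiren, punalbem → vepunalbem) add the prefix ve-.
So melsomah → vemelsomah.

vemelsomah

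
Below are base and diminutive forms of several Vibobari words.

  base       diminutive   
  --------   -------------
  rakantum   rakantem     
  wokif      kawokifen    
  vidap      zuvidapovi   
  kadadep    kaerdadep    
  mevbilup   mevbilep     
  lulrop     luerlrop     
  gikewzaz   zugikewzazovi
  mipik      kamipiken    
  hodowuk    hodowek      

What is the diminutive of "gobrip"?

kagobripen

vidap and lulrop both end in -p yet inflect differently (zuvidapovi, luerlrop), so the final letter is not what conditions the rule; the last vowel is.
"gobrip" has last vowel 'i'. The stems whose last vowel is 'i' (mipik → kamipiken, wokif → kawokifen) add ka- … -en around the stem.
So gobrip → kagobripen.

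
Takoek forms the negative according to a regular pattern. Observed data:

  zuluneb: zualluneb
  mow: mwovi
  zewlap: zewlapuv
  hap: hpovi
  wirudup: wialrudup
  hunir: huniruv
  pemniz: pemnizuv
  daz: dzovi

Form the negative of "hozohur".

daz and pemniz both end in -z yet inflect differently (dzovi, pemnizuv), so the final letter is not what conditions the rule; the number of vowels is.
"hozohur" has 3 vowels. The stems with 3 vowels (zuluneb → zualluneb, wirudup → wialrudup) insert -al- after the first vowel.
So hozohur → hoalzohur.

hoalzohur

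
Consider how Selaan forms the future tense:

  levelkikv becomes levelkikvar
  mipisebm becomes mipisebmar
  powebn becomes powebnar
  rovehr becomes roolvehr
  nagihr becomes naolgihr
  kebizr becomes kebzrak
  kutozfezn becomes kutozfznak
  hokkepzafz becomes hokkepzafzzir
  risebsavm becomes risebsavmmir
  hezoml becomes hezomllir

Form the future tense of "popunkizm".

popunkzmak

rovehr and kebizr both end in -r yet inflect differently (roolvehr, kebzrak), so the final letter is not what conditions the rule; the second-to-last letter is.
"popunkizm" has second-to-last letter 'z'. The stems whose second-to-last letter is 'z' (kebizr → kebzrak, kutozfezn → kutozfznak) delete the last vowel and add -ak.
So popunkizm → popunkzmak.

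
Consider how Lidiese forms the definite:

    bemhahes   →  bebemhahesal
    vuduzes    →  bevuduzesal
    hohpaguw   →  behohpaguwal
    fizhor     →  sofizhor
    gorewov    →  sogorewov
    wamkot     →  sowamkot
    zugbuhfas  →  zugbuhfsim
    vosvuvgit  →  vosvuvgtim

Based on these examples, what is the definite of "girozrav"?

girozrvim

bemhahes and zugbuhfas both end in -s yet inflect differently (bebemhahesal, zugbuhfsim), so the final letter is not what conditions the rule; the last vowel is.
"girozrav" has last vowel 'a'. The one such stem in the data (zugbuhfas → zugbuhfsim) deletes the last vowel and adds -im (as does vosvuvgit), so the same rule applies.
So girozrav → girozrvim.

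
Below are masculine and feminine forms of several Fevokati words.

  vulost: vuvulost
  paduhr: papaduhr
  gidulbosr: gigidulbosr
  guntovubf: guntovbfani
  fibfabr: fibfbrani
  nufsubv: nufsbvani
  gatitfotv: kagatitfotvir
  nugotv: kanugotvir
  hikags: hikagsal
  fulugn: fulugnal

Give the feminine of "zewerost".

zezewerost

"zewerost" has second-to-last letter 's'. The stems whose second-to-last letter is 's' (vulost → vuvulost, gidulbosr → gigidulbosr) repeat the first consonant+vowel as a prefix.
The other patterns: stems whose second-to-last letter is 'b' delete the last vowel and add -ani; stems whose second-to-last letter is 't' add ka- … -ir around the stem; stems whose second-to-last letter is 'g' add -al.
So zewerost → zezewerost.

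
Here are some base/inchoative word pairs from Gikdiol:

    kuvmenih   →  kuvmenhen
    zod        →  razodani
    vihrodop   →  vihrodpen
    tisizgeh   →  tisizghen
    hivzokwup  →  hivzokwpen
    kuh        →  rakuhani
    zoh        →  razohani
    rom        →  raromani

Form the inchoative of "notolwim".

notolwmen

"notolwim" has 3 vowels. The stems with 3 vowels (tisizgeh → tisizghen, hivzokwup → hivzokwpen, vihrodop → vihrodpen) delete the last vowel and add -en.
The other pattern: stems with 1 vowel add ra- … -ani around the stem.
So notolwim → notolwmen.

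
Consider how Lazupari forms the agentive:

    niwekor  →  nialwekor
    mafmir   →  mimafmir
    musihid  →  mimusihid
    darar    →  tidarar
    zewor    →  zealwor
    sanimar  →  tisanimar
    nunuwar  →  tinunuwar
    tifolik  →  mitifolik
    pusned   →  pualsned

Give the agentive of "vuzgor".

vualzgor

"vuzgor" has last vowel 'o'. The stems whose last vowel is 'o' (niwekor → nialwekor, zewor → zealwor) insert -al- after the first vowel.
The other patterns: stems whose last vowel is 'a' add the prefix ti-; stems whose last vowel is 'i' add the prefix mi-.
So vuzgor → vualzgor.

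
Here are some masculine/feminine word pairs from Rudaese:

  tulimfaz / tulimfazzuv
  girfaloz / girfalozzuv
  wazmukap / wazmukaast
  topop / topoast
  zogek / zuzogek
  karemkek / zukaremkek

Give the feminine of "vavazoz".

vavazozzuv

"vavazoz" ends in -z. The stems ending in -z (tulimfaz → tulimfazzuv, girfaloz → girfalozzuv) double the final consonant and add -uv.
So vavazoz → vavazozzuv.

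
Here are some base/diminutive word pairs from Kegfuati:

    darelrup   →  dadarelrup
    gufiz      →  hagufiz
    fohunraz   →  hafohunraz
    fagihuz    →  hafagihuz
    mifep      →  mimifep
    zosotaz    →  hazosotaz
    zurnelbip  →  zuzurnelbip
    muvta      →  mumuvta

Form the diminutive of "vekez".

fagihuz and darelrup both have last vowel 'u' yet inflect differently (hafagihuz, dadarelrup), so the last vowel is not what conditions the rule; the final letter is.
"vekez" ends in -z. The stems ending in -z (gufiz → hagufiz, fagihuz → hafagihuz, zosotaz → hazosotaz) add the prefix ha-.
So vekez → havekez.

havekez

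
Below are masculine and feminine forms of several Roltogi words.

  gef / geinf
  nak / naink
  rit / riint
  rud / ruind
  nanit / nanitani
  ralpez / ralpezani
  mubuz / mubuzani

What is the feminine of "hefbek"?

rit and nanit both end in -t yet inflect differently (riint, nanitani), so the final letter is not what conditions the rule; the number of vowels is.
"hefbek" has 2 vowels. The stems with 2 vowels (nanit → nanitani, ralpez → ralpezani, mubuz → mubuzani) add -ani.
So hefbek → hefbekani.

hefbekani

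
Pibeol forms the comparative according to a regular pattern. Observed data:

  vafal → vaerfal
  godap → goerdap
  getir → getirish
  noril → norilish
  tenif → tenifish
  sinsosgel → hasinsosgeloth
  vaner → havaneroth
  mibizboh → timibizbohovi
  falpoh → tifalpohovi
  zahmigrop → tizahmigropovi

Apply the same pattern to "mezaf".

vafal and noril both end in -l yet inflect differently (vaerfal, norilish), so the final letter is not what conditions the rule; the last vowel is.
"mezaf" has last vowel 'a'. The stems whose last vowel is 'a' (vafal → vaerfal, godap → goerdap) insert -er- after the first vowel.
The other patterns: stems whose last vowel is 'i' add -ish; stems whose last vowel is 'e' add ha- … -oth around the stem; stems whose last vowel is 'o' add ti- … -ovi around the stem.
So mezaf → meerzaf.

meerzaf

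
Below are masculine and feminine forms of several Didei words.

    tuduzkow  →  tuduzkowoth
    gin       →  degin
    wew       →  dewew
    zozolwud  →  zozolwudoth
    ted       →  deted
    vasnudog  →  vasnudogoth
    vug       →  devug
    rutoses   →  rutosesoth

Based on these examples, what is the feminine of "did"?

"did" has 1 vowel. The stems with 1 vowel (vug → devug, ted → deted, wew → dewew) add the prefix de-.
The other pattern: stems with 3 vowels add -oth.
So did → dedid.

dedid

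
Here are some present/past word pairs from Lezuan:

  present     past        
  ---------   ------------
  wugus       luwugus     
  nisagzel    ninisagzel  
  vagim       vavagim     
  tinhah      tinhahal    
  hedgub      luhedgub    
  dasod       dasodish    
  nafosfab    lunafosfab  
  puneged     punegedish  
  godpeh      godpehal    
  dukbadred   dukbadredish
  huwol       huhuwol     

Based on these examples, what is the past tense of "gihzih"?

gihzihal

tinhah and nafosfab both have last vowel 'a' yet inflect differently (tinhahal, lunafosfab), so the last vowel is not what conditions the rule; the final letter is.
"gihzih" ends in -h. The stems ending in -h (tinhah → tinhahal, godpeh → godpehal) add -al.
The other patterns: stems ending in -b or -s add the prefix lu-; stems ending in -d add -ish; stems ending in -l or -m repeat the first consonant+vowel as a prefix.
So gihzih → gihzihal.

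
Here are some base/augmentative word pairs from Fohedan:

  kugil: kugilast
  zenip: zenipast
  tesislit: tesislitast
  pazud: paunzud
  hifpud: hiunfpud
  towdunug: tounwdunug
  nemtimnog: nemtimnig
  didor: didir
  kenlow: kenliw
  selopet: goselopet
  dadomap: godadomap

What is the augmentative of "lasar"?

golasar

towdunug and nemtimnog both end in -g yet inflect differently (tounwdunug, nemtimnig), so the final letter is not what conditions the rule; the last vowel is.
"lasar" has last vowel 'a'. The one such stem in the data (dadomap → godadomap) adds the prefix go-, so the same rule applies.
So lasar → golasar.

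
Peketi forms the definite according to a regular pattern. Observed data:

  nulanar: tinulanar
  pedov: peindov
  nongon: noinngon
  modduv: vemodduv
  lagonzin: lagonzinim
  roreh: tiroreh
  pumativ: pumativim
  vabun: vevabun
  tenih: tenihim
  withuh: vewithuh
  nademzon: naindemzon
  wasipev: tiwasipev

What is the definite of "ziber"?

"ziber" has last vowel 'e'. The stems whose last vowel is 'e' (wasipev → tiwasipev, roreh → tiroreh) add the prefix ti-.
So ziber → tiziber.

tiziber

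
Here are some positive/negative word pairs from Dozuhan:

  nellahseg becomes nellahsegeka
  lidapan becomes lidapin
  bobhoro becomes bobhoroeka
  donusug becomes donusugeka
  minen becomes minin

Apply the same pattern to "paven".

pavin

nellahseg and minen both have last vowel 'e' yet inflect differently (nellahsegeka, minin), so the last vowel is not what conditions the rule; the final letter is.
"paven" ends in -n. The stems ending in -n (lidapan → lidapin, minen → minin) change the last vowel to 'i'.
So paven → pavin.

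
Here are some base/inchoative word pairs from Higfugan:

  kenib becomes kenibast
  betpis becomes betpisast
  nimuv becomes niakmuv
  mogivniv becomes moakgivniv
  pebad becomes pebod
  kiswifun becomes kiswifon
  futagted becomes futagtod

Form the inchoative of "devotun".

devoton

kenib and mogivniv both have last vowel 'i' yet inflect differently (kenibast, moakgivniv), so the last vowel is not what conditions the rule; the final letter is.
"devotun" ends in -n. The one such stem in the data (kiswifun → kiswifon) changes the last vowel to 'o' (as do pebad, futagted), so the same rule applies.
So devotun → devoton.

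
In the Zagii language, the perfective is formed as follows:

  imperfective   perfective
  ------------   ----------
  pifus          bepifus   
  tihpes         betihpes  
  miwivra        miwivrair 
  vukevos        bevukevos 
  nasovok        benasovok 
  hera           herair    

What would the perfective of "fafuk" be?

nasovok and miwivra both have 3 vowels yet inflect differently (benasovok, miwivrair), so the number of vowels is not what conditions the rule; the final letter is.
"fafuk" ends in -k. The one such stem in the data (nasovok → benasovok) adds the prefix be-, so the same rule applies.
The other pattern: stems ending in -a add -ir.
So fafuk → befafuk.

befafuk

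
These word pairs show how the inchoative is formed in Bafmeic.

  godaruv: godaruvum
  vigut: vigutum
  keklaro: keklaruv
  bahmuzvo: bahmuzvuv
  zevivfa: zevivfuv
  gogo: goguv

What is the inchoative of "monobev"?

"monobev" ends in a consonant. The stems ending in a consonant (godaruv → godaruvum, vigut → vigutum) add -um.
The other pattern: stems ending in a vowel drop the final letter and add -uv.
So monobev → monobevum.

monobevum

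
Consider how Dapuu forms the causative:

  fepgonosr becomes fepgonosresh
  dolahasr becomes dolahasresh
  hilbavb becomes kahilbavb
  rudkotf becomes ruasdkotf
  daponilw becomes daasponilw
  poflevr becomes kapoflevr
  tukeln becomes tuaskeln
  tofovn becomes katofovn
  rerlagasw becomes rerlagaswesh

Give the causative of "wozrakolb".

dolahasr and poflevr both end in -r yet inflect differently (dolahasresh, kapoflevr), so the final letter is not what conditions the rule; the second-to-last letter is.
"wozrakolb" has second-to-last letter 'l'. The stems whose second-to-last letter is 'l' (tukeln → tuaskeln, daponilw → daasponilw) insert -as- after the first vowel.
The other patterns: stems whose second-to-last letter is 's' add -esh; stems whose second-to-last letter is 'v' add the prefix ka-.
So wozrakolb → woaszrakolb.

woaszrakolb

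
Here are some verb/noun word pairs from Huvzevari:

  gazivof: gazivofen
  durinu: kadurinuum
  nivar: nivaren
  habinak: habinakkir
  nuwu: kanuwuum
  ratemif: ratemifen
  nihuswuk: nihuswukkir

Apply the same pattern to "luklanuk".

luklanukkir

nihuswuk and durinu both have last vowel 'u' yet inflect differently (nihuswukkir, kadurinuum), so the last vowel is not what conditions the rule; the final letter is.
"luklanuk" ends in -k. The stems ending in -k (habinak → habinakkir, nihuswuk → nihuswukkir) double the final consonant and add -ir.
So luklanuk → luklanukkir.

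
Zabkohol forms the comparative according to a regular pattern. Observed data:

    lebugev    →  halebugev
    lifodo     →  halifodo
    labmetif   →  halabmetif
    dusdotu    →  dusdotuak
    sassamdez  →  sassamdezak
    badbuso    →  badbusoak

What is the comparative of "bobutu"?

"bobutu" begins with b-. The one such stem in the data (badbuso → badbusoak) adds -ak, so the same rule applies.
So bobutu → bobutuak.

bobutuak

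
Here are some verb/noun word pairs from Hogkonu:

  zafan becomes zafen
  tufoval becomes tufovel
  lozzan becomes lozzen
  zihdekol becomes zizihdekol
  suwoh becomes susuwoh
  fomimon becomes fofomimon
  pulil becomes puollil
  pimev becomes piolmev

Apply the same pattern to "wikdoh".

tufoval and zihdekol both end in -l yet inflect differently (tufovel, zizihdekol), so the final letter is not what conditions the rule; the last vowel is.
"wikdoh" has last vowel 'o'. The stems whose last vowel is 'o' (zihdekol → zizihdekol, suwoh → susuwoh, fomimon → fofomimon) repeat the first consonant+vowel as a prefix.
So wikdoh → wiwikdoh.

wiwikdoh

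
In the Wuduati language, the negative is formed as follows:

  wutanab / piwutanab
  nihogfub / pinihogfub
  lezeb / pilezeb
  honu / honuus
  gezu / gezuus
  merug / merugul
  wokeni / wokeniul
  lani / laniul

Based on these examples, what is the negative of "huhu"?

huhuus

"huhu" ends in -u. The stems ending in -u (honu → honuus, gezu → gezuus) add -us.
So huhu → huhuus.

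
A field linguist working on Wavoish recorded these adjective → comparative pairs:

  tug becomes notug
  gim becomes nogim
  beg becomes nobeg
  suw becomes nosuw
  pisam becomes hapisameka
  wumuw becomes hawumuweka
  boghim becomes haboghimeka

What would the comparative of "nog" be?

nonog

gim and pisam both end in -m yet inflect differently (nogim, hapisameka), so the final letter is not what conditions the rule; the number of vowels is.
"nog" has 1 vowel. The stems with 1 vowel (tug → notug, gim → nogim, beg → nobeg) add the prefix no-.
The other pattern: stems with 2 vowels add ha- … -eka around the stem.
So nog → nonog.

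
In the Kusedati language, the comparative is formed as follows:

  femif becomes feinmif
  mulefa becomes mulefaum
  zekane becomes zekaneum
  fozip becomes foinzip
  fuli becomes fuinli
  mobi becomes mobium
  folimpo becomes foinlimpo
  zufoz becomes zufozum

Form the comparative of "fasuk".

fuli and mobi both end in -i yet inflect differently (fuinli, mobium), so the final letter is not what conditions the rule; the first letter is.
"fasuk" begins with f-. The stems beginning with f- (folimpo → foinlimpo, fozip → foinzip, fuli → fuinli) insert -in- after the first vowel.
So fasuk → fainsuk.

fainsuk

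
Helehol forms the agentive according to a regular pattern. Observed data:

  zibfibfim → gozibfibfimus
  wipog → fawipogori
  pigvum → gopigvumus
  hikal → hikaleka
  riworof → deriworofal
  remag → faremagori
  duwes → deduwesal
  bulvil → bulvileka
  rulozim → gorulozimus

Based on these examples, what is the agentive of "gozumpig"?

bulvil and zibfibfim both have last vowel 'i' yet inflect differently (bulvileka, gozibfibfimus), so the last vowel is not what conditions the rule; the final letter is.
"gozumpig" ends in -g. The stems ending in -g (remag → faremagori, wipog → fawipogori) add fa- … -ori around the stem.
The other patterns: stems ending in -l add -eka; stems ending in -m add go- … -us around the stem; stems ending in -f or -s add de- … -al around the stem.
So gozumpig → fagozumpigori.

fagozumpigori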